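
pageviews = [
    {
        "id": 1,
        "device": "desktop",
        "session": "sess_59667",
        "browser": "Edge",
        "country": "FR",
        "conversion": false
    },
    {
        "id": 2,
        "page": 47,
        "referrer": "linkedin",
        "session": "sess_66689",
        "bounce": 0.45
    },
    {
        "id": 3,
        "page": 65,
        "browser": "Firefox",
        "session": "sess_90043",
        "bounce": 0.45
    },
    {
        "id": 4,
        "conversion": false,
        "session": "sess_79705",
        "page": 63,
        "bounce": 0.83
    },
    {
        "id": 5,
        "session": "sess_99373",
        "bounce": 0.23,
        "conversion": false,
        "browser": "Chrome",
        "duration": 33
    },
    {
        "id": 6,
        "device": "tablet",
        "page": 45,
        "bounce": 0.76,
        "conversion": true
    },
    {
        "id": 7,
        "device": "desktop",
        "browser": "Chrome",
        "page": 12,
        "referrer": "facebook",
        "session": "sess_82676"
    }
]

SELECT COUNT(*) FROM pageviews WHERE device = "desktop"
2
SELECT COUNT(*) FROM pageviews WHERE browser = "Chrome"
2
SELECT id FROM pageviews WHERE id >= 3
[3, 4, 5, 6, 7]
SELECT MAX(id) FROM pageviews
7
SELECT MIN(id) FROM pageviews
1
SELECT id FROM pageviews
[1, 2, 3, 4, 5, 6, 7]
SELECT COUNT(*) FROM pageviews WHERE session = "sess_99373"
1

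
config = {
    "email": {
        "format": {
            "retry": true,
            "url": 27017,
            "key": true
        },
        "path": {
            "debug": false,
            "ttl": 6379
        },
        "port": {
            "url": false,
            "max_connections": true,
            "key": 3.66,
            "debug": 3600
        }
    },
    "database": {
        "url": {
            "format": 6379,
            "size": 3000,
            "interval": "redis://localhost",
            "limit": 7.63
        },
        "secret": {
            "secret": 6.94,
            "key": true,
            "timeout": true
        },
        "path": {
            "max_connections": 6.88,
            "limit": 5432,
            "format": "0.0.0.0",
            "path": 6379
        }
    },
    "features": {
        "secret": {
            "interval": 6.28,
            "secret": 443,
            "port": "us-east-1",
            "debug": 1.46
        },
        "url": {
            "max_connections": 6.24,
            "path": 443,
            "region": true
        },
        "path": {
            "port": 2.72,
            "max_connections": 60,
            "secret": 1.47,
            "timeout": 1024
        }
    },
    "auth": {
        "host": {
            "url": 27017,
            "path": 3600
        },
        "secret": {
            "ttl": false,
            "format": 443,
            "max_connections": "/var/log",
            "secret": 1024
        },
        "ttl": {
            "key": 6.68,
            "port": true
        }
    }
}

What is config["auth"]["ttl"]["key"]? 6.68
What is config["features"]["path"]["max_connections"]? 60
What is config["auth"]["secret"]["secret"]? 1024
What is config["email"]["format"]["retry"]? True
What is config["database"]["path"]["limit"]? 5432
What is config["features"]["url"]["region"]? True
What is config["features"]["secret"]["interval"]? 6.28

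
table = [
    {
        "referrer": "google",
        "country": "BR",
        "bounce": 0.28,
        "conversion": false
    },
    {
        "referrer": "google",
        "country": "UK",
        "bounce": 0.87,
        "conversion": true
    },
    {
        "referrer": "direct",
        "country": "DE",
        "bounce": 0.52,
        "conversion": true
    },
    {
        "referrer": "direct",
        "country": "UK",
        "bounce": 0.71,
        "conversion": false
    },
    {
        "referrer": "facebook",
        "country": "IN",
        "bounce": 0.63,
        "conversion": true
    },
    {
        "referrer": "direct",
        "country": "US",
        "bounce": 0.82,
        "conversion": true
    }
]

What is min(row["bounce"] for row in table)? 0.28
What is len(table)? 6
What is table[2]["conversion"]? True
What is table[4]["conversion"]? True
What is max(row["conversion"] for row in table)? True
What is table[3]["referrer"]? "direct"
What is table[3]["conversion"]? False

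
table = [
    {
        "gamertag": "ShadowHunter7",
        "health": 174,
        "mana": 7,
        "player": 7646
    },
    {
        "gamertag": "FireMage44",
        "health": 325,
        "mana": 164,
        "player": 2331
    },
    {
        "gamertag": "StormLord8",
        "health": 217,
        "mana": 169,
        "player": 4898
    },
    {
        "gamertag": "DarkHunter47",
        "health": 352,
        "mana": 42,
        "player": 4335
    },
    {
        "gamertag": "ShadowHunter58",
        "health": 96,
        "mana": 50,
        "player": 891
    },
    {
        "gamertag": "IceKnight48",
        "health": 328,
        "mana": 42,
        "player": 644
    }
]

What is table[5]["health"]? 328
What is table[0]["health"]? 174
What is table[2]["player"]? 4898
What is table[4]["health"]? 96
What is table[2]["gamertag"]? "StormLord8"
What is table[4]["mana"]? 50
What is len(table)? 6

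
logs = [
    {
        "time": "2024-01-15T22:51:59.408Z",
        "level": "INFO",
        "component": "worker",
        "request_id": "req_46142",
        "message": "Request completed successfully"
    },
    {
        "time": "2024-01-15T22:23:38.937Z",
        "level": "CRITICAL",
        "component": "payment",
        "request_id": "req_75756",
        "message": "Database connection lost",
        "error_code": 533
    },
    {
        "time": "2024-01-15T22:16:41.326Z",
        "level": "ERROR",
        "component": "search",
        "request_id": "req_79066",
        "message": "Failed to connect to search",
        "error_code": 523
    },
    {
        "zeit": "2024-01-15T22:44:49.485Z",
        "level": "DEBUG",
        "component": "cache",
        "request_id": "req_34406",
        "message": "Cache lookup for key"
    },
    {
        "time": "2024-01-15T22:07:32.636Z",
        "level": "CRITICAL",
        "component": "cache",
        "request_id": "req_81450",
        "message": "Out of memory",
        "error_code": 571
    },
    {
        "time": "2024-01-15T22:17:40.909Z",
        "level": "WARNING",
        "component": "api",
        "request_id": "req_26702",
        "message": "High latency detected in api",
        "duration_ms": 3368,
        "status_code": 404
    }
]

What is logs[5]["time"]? "2024-01-15T22:17:40.909Z"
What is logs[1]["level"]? "CRITICAL"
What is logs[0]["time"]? "2024-01-15T22:51:59.408Z"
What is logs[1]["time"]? "2024-01-15T22:23:38.937Z"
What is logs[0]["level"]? "INFO"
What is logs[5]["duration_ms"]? 3368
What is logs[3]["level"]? "DEBUG"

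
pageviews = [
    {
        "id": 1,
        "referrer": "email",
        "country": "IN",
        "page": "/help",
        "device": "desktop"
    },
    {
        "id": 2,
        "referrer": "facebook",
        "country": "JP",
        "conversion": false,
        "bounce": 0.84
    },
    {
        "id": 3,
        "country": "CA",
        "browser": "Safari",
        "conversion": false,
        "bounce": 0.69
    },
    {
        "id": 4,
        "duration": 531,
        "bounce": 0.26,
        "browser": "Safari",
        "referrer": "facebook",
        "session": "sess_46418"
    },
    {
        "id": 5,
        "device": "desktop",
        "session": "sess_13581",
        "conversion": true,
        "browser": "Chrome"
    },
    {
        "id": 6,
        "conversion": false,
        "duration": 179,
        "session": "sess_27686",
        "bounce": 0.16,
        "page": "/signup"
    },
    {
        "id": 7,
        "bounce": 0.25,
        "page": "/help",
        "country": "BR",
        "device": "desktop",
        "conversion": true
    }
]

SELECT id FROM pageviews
[1, 2, 3, 4, 5, 6, 7]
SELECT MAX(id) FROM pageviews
7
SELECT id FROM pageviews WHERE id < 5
[1, 2, 3, 4]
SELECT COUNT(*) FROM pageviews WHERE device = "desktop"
3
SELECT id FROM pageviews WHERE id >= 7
[7]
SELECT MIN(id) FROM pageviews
1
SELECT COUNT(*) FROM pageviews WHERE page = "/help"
2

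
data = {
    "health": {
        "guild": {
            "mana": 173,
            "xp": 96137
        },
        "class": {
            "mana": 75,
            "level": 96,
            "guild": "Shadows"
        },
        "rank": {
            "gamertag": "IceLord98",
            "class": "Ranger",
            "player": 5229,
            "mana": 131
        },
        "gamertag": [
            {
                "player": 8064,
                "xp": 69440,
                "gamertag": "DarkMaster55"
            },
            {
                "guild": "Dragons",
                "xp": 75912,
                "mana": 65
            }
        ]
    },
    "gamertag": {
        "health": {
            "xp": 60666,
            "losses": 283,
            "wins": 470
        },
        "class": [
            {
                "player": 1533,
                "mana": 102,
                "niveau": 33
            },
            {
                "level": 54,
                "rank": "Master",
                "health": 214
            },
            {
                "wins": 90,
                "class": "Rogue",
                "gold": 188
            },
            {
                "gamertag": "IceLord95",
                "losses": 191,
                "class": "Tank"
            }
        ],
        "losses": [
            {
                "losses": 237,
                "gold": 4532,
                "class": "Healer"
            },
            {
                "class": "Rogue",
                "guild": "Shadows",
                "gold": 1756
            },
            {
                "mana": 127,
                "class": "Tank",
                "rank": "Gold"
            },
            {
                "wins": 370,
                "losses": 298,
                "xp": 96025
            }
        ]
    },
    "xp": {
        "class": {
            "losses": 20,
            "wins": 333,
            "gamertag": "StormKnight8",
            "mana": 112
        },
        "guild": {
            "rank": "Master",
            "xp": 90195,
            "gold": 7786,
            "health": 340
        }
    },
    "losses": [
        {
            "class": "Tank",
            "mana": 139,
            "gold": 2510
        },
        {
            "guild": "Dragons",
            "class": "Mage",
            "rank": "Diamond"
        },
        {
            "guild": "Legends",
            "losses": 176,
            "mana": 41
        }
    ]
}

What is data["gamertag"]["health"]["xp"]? 60666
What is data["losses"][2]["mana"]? 41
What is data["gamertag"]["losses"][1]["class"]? "Rogue"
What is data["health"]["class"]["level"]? 96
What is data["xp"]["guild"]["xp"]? 90195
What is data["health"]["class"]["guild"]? "Shadows"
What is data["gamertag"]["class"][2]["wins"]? 90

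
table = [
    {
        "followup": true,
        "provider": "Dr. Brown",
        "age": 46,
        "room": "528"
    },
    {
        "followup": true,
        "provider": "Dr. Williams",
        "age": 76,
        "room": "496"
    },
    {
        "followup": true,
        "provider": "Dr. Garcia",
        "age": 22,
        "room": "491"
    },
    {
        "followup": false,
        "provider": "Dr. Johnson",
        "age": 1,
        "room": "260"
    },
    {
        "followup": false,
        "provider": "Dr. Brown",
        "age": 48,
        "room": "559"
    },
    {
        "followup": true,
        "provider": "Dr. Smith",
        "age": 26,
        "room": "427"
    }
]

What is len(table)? 6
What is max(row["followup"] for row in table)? True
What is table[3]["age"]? 1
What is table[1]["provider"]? "Dr. Williams"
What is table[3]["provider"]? "Dr. Johnson"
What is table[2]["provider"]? "Dr. Garcia"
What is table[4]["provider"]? "Dr. Brown"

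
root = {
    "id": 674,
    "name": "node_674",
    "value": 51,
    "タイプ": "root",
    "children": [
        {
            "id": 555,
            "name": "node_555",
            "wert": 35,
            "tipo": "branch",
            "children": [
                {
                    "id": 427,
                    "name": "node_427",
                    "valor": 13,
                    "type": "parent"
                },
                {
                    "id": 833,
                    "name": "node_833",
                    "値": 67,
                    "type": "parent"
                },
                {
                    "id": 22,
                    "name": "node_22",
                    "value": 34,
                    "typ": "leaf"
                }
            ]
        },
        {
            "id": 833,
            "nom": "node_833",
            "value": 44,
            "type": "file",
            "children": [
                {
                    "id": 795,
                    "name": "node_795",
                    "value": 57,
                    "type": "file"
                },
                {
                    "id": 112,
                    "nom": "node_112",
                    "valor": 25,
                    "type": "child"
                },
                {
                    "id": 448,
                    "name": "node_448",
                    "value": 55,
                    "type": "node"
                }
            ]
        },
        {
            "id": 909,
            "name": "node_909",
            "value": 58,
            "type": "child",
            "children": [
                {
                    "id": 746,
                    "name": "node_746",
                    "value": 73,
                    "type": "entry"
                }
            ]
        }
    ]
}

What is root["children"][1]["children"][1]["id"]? 112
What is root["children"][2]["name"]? "node_909"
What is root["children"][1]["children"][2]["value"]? 55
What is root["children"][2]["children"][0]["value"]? 73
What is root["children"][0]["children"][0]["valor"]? 13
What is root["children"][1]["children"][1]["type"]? "child"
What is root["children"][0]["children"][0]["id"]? 427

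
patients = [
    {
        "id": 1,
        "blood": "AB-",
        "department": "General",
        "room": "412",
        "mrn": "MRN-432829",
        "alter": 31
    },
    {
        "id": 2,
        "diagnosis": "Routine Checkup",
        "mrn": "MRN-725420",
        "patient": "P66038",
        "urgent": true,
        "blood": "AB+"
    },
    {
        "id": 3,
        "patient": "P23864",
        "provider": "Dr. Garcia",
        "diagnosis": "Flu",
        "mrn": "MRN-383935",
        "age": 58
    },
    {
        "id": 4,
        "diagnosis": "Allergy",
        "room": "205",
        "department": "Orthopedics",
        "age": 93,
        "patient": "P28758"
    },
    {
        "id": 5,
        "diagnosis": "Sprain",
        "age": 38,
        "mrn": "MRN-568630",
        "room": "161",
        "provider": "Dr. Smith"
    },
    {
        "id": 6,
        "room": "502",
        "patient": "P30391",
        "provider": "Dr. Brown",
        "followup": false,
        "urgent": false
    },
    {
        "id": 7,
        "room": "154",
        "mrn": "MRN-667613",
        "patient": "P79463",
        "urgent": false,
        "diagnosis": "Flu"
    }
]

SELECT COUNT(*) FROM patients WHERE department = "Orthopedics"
1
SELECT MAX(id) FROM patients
7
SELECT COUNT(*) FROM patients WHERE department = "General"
1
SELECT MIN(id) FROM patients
1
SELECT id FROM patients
[1, 2, 3, 4, 5, 6, 7]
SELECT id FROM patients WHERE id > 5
[6, 7]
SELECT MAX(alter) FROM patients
31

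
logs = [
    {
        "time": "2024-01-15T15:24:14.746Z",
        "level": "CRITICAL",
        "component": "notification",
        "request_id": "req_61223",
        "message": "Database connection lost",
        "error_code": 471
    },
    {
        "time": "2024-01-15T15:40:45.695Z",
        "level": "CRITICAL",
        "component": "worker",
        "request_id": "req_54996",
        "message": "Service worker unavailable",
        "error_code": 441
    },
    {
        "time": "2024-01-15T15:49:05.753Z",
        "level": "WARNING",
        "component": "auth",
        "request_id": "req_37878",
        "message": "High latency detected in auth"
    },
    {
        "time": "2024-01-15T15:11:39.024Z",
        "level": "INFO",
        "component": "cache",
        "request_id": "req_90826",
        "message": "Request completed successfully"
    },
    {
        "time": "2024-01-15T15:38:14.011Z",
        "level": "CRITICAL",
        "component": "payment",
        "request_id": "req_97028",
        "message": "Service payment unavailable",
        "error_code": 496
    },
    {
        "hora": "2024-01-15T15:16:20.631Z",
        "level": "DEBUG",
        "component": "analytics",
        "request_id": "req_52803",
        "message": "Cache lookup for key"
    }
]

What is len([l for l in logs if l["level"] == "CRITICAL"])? 3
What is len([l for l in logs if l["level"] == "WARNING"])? 1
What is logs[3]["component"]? "cache"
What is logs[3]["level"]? "INFO"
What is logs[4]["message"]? "Service payment unavailable"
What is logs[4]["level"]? "CRITICAL"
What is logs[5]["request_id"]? "req_52803"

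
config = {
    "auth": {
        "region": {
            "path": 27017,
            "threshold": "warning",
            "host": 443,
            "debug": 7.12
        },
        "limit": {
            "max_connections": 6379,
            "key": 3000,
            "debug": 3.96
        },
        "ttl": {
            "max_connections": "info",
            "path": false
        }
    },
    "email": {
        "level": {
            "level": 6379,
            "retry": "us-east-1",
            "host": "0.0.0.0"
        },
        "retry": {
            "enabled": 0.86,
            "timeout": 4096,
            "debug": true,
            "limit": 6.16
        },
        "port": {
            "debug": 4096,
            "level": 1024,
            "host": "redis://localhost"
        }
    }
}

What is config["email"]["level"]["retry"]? "us-east-1"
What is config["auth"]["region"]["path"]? 27017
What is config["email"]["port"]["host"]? "redis://localhost"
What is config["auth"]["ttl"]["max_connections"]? "info"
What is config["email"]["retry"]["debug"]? True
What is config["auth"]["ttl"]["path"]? False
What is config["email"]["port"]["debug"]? 4096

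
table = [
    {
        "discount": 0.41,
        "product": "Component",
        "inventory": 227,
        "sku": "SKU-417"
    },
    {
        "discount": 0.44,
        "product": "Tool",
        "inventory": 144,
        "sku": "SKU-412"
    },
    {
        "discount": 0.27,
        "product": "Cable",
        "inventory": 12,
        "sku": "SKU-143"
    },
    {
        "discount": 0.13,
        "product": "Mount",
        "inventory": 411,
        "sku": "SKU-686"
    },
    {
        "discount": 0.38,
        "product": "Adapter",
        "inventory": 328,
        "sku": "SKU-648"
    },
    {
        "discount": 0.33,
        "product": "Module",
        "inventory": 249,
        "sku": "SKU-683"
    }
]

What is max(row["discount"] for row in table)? 0.44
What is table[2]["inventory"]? 12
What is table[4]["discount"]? 0.38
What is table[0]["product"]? "Component"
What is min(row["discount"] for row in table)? 0.13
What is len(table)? 6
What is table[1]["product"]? "Tool"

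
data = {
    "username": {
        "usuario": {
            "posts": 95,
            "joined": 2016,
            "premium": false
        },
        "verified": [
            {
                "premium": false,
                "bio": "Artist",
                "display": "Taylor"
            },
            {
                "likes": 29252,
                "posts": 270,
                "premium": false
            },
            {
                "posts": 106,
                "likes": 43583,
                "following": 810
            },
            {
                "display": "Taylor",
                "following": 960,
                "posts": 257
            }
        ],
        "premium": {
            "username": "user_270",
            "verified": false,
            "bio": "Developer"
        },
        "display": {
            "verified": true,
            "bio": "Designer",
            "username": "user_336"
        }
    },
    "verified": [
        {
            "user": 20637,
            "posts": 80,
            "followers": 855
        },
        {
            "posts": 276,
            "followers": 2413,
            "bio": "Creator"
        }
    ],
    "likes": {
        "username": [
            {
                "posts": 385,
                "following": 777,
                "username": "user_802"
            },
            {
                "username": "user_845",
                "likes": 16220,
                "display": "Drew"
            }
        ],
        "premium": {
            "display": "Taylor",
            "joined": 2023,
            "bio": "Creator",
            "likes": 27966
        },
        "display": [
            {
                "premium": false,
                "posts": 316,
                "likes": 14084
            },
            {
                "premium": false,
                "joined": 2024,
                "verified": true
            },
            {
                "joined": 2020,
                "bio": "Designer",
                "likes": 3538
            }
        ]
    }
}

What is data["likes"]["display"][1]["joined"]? 2024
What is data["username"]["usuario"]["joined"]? 2016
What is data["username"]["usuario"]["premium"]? False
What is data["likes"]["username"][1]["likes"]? 16220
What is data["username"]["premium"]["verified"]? False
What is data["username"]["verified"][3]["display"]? "Taylor"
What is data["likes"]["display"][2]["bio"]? "Designer"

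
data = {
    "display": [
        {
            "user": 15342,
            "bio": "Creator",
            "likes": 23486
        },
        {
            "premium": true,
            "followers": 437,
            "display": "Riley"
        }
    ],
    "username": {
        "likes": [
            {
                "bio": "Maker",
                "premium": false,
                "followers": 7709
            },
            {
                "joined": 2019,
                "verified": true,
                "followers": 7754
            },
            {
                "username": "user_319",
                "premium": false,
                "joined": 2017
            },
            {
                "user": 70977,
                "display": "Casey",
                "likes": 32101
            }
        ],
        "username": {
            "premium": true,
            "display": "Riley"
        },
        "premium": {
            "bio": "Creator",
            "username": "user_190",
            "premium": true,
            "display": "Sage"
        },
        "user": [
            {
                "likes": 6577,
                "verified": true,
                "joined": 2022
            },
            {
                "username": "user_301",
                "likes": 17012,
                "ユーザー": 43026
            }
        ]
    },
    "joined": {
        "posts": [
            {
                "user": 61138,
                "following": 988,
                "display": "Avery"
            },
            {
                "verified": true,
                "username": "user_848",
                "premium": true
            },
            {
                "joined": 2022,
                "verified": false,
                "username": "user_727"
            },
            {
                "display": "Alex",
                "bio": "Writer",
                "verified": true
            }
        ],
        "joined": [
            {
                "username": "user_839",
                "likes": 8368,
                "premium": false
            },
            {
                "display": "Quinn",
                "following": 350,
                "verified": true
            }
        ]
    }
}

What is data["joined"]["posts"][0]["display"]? "Avery"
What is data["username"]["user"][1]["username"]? "user_301"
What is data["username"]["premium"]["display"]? "Sage"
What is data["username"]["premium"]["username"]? "user_190"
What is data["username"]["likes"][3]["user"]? 70977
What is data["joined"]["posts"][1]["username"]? "user_848"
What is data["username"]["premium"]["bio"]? "Creator"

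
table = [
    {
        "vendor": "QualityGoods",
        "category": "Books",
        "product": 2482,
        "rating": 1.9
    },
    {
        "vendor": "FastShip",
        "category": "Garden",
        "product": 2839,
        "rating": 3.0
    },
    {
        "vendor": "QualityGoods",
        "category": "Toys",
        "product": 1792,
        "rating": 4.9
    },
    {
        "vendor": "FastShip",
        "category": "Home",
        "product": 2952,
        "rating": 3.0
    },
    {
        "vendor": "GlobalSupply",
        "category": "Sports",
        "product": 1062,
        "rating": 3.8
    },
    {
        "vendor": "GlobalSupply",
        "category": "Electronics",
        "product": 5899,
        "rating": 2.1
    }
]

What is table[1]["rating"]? 3.0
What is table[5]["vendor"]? "GlobalSupply"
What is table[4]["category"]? "Sports"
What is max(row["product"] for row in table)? 5899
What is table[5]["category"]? "Electronics"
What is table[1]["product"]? 2839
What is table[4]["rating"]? 3.8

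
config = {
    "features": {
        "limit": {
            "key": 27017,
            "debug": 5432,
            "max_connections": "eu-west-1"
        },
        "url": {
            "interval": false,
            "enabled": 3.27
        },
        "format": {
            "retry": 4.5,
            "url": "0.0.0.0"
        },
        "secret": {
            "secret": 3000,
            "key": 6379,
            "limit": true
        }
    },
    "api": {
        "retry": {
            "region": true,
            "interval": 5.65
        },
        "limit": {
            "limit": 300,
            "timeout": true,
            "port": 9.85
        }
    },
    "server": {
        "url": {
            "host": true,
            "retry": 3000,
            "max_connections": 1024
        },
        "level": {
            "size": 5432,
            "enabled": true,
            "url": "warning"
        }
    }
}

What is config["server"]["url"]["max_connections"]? 1024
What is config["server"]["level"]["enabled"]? True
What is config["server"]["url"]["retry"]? 3000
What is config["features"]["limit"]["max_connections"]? "eu-west-1"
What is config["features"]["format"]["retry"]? 4.5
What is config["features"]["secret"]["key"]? 6379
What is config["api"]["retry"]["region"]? True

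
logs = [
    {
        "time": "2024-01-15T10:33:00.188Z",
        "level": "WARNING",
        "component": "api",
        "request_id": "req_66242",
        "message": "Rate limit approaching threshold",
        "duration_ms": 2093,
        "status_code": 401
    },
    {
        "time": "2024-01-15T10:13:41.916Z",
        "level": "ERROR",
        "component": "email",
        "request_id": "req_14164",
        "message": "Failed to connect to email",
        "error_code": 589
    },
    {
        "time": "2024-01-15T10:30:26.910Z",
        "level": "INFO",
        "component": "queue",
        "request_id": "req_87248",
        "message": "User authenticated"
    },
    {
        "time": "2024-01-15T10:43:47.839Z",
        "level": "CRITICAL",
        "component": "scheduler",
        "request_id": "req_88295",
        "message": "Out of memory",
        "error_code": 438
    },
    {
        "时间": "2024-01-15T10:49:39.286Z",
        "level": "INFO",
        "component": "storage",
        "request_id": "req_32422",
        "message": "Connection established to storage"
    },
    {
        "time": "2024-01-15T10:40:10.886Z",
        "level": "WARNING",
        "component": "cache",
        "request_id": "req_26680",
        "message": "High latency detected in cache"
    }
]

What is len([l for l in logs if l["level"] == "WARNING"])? 2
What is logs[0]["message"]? "Rate limit approaching threshold"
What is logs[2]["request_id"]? "req_87248"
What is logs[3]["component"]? "scheduler"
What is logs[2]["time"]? "2024-01-15T10:30:26.910Z"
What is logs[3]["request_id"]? "req_88295"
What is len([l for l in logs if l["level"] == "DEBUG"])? 0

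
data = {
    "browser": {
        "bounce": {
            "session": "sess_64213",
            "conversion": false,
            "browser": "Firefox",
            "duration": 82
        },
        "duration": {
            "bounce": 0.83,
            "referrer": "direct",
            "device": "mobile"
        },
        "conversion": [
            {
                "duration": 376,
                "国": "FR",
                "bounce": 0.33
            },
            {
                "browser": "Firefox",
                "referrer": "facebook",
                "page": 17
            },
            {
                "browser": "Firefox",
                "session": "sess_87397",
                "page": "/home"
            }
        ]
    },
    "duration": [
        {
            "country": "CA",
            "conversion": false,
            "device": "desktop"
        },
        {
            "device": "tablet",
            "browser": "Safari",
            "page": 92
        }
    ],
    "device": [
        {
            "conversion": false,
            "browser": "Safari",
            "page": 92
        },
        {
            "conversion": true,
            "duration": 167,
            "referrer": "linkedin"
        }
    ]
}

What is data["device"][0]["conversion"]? False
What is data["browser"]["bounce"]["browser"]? "Firefox"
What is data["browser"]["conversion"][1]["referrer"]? "facebook"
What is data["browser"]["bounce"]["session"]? "sess_64213"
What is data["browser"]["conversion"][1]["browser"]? "Firefox"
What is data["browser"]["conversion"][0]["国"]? "FR"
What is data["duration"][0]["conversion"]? False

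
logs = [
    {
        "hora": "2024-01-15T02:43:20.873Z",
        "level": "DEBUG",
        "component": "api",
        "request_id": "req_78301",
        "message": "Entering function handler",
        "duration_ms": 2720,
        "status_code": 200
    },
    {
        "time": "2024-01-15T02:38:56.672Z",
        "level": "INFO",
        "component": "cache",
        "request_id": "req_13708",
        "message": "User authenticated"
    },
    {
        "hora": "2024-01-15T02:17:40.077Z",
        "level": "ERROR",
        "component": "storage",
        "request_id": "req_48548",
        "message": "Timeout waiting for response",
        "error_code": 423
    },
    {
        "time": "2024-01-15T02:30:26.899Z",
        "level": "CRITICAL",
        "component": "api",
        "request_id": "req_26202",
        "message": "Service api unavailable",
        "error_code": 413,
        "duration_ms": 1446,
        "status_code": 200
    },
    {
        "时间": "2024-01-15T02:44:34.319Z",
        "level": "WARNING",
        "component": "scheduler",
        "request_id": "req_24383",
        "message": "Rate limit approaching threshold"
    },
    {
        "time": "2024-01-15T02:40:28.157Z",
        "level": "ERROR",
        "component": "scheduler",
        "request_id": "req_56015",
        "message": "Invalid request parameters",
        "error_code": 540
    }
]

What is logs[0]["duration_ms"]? 2720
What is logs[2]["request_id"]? "req_48548"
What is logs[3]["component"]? "api"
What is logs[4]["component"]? "scheduler"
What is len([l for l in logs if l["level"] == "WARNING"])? 1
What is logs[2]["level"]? "ERROR"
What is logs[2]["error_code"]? 423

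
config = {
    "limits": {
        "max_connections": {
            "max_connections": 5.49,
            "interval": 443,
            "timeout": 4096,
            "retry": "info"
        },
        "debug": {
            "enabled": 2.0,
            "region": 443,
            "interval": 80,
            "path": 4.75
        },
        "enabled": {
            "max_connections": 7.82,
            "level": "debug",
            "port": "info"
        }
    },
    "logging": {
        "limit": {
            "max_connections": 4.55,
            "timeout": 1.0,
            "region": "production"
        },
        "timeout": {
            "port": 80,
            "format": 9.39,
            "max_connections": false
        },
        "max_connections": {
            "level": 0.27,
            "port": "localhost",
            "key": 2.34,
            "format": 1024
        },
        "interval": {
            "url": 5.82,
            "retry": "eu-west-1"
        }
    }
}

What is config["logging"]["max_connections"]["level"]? 0.27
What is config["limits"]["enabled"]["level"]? "debug"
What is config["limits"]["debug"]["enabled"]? 2.0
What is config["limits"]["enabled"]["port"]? "info"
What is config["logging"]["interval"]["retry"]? "eu-west-1"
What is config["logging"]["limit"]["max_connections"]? 4.55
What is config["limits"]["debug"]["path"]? 4.75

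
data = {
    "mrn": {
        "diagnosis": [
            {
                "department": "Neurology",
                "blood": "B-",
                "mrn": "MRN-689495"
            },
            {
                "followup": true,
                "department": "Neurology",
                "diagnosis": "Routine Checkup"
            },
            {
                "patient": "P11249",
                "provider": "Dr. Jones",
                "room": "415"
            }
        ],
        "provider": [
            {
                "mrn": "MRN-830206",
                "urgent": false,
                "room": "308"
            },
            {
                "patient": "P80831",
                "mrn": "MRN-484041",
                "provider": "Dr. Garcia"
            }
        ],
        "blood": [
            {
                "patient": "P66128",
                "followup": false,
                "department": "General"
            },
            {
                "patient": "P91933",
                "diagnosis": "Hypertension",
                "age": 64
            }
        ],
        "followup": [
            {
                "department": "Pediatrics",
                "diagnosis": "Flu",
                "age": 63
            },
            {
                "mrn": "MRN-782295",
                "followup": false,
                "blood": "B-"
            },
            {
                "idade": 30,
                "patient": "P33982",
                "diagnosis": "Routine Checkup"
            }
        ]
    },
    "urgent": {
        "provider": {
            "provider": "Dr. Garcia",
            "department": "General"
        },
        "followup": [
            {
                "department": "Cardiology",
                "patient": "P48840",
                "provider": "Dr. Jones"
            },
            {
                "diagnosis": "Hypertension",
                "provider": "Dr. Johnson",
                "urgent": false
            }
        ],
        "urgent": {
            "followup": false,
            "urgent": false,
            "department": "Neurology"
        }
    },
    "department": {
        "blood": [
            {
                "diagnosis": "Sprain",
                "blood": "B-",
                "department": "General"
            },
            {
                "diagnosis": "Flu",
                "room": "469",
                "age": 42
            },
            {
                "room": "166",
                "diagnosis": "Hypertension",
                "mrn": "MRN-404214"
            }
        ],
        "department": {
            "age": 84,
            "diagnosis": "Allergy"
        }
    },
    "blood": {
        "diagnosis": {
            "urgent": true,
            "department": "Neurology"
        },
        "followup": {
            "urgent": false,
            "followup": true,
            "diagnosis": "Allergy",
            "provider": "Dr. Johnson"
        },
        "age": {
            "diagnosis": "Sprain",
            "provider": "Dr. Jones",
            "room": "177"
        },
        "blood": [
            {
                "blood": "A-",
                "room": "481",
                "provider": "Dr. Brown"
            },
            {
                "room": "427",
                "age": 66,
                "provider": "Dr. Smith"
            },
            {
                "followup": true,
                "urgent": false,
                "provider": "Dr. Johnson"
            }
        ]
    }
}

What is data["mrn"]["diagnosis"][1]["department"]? "Neurology"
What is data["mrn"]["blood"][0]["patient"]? "P66128"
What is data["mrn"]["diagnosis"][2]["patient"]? "P11249"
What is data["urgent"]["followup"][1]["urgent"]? False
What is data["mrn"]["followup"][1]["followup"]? False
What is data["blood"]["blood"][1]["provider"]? "Dr. Smith"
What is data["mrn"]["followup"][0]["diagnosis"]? "Flu"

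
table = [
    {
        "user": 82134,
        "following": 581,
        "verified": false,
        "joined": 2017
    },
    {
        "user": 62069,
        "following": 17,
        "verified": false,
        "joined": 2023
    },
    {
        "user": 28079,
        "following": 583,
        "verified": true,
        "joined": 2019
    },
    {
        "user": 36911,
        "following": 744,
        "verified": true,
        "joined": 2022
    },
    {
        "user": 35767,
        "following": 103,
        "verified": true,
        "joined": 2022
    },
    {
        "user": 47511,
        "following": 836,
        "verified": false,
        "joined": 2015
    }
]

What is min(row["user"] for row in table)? 28079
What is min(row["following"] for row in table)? 17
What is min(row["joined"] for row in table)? 2015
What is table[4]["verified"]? True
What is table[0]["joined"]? 2017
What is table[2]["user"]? 28079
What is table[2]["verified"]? True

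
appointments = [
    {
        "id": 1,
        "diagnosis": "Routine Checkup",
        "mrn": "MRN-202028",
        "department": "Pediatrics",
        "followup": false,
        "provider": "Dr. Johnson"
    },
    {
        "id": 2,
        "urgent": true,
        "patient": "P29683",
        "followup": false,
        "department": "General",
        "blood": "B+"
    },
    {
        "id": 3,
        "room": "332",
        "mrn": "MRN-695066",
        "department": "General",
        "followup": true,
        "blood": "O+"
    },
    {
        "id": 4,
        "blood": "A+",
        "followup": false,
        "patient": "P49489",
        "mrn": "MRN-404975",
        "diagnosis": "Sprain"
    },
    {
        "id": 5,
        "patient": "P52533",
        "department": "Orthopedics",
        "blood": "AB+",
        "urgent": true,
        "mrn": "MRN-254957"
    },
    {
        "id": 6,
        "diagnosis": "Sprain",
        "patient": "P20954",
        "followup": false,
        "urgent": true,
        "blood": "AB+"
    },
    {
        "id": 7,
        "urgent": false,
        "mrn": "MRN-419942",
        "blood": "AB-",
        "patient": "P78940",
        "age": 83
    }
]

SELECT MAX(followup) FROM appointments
True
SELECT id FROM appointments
[1, 2, 3, 4, 5, 6, 7]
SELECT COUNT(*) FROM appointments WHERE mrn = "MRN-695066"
1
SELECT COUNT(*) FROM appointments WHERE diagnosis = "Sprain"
2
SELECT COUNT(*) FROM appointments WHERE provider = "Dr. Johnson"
1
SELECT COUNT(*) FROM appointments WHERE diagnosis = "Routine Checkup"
1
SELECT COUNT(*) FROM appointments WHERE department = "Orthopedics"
1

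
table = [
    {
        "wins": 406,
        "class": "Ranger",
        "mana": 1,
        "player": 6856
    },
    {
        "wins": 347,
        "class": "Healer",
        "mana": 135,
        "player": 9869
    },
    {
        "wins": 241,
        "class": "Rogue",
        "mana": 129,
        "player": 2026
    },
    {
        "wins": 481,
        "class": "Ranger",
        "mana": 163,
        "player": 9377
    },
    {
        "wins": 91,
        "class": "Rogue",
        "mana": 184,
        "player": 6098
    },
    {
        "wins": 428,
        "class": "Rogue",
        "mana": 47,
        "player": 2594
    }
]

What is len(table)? 6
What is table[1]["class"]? "Healer"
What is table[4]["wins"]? 91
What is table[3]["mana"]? 163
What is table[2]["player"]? 2026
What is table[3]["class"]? "Ranger"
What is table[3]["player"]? 9377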